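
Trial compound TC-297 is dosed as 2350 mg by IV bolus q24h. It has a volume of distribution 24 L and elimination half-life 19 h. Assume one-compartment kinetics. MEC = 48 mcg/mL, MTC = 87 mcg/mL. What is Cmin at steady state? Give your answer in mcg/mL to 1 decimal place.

τ/t½ = 24/19 ≈ 1.2632, so fraction remaining f = (1/2)^(24/19) ≈ 0.4166.
Accumulation ratio R = 1/(1 − f) ≈ 1/0.5834 ≈ 1.7141.
Single-dose peak C₀ = D/Vd = 2350/24 ≈ 97.917 mcg/mL.
Cmax,ss = C₀/(1 − f) ≈ 97.917/0.5834 ≈ 167.839 mcg/mL.
One interval later, Cmin,ss = Cmax,ss·e^(−kτ) ≈ 167.839 × 0.4166 ≈ 69.922 mcg/mL.
Trough 69.9 mcg/mL vs MEC 48 mcg/mL: adequate.

69.9 mcg/mL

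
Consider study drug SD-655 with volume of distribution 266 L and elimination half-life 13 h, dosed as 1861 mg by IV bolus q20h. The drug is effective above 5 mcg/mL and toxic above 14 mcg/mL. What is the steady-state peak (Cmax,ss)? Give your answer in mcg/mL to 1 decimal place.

10.7 mcg/mL

Over one 20-h interval, 20/13 ≈ 1.5385 half-lives elapse, leaving f ≈ 0.3443 of each dose.
Accumulation ratio R = 1/(1 − f) ≈ 1/0.6557 ≈ 1.5251.
Single-dose peak C₀ = D/Vd = 1861/266 ≈ 6.996 mcg/mL.
Steady-state peak Cmax,ss = C₀·R ≈ 6.996 × 1.5251 ≈ 10.670 mcg/mL.
Peak 10.7 mcg/mL vs MTC 14 mcg/mL: below toxic threshold.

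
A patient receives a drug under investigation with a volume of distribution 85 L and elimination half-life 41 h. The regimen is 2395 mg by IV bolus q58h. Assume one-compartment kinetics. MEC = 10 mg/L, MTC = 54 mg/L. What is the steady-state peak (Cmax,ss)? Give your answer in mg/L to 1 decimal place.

τ/t½ = 58/41 ≈ 1.4146, so fraction remaining f = (1/2)^(58/41) ≈ 0.3751.
At steady state, accumulation factor R = 1/(1 − e^(−kτ)) ≈ 1.6003.
Each bolus raises the concentration by D/Vd = 2395/85 ≈ 28.176 mg/L.
Steady-state peak Cmax,ss = C₀·R ≈ 28.176 × 1.6003 ≈ 45.090 mg/L.
Peak 45.1 mg/L vs MTC 54 mg/L: below toxic threshold.

45.1 mg/L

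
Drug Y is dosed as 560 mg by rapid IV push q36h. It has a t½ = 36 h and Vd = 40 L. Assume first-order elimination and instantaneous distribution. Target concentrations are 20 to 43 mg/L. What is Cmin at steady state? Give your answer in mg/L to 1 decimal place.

14.0 mg/L

τ = 36 h = 1 half-life, so f = (1/2)^1 = 0.5.
At steady state, R = 1/(1 − 0.5) = 2/1.
Single-dose peak C₀ = D/Vd = 560/40 = 14 mg/L.
Steady-state peak Cmax,ss = C₀·R = 14 × 2/1 ≈ 28.000 mg/L.
Steady-state trough Cmin,ss = Cmax,ss·f ≈ 28.000 × 0.5 ≈ 14.000 mg/L.
Trough 14.0 mg/L vs MEC 20 mg/L: subtherapeutic.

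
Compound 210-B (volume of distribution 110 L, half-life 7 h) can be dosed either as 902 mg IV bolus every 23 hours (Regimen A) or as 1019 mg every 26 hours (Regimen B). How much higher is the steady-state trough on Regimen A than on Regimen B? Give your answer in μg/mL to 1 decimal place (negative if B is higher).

Regimen A: f = (1/2)^(23/7) ≈ 0.1025; Cmin,ss = (902/110)·f/(1−f) ≈ 0.936 μg/mL.
Regimen B: f = (1/2)^(26/7) ≈ 0.0762; Cmin,ss = (1019/110)·f/(1−f) ≈ 0.764 μg/mL.
Difference ≈ 0.936 − 0.764 ≈ 0.172 μg/mL.

0.2 μg/mL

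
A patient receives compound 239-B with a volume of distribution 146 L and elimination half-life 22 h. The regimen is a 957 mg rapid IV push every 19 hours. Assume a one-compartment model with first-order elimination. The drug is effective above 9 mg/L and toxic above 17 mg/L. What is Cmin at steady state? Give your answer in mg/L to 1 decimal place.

8.0 mg/L

τ/t½ = 19/22 ≈ 0.86364, so fraction remaining f = (1/2)^(19/22) ≈ 0.5496.
Accumulation ratio R = 1/(1 − f) ≈ 1/0.4504 ≈ 2.2202.
Each bolus raises the concentration by D/Vd = 957/146 ≈ 6.555 mg/L.
Steady-state peak Cmax,ss = C₀·R ≈ 6.555 × 2.2202 ≈ 14.553 mg/L.
Steady-state trough Cmin,ss = Cmax,ss·f ≈ 14.553 × 0.5496 ≈ 7.998 mg/L.
Trough 8.0 mg/L vs MEC 9 mg/L: subtherapeutic.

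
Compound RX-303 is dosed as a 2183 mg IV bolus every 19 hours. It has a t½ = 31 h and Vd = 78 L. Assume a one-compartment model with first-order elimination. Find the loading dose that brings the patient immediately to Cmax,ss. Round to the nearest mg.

6307 mg

f = (1/2)^(19/31) ≈ 0.653880; accumulation ratio R = 1/(1−f) ≈ 2.88917.
Loading dose to hit Cmax,ss on first dose: D_load = D_maint·R ≈ 2183 × 2.88917 ≈ 6307.06 mg.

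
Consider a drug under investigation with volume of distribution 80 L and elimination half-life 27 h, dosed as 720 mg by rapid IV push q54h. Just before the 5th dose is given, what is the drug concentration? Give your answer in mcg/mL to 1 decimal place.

f = (1/2)^(τ/t½) = (1/2)^(54/27) ≈ 0.2500.
C₀ = D/Vd = 720/80 ≈ 9.000 mcg/mL.
Before the 5th dose, 4 doses have been given. Superposition: Cmin = C₀·(f + f² + … + f^4).
≈ 9.000 × (0.2500 + 0.0625 + 0.0156 + 0.0039) ≈ 9.000 × 0.3320 ≈ 2.988 mcg/mL.

3.0 mcg/mL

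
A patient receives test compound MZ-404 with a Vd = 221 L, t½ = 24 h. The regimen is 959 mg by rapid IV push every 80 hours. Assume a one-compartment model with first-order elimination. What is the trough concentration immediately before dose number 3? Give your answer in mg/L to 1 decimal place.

f = (1/2)^(τ/t½) = (1/2)^(80/24) ≈ 0.0992.
C₀ = D/Vd = 959/221 ≈ 4.339 mg/L.
Before the 3rd dose, 2 doses have been given. Superposition: Cmin = C₀·(f + f²).
≈ 4.339 × (0.0992 + 0.0098) ≈ 4.339 × 0.1090 ≈ 0.473 mg/L.

0.5 mg/L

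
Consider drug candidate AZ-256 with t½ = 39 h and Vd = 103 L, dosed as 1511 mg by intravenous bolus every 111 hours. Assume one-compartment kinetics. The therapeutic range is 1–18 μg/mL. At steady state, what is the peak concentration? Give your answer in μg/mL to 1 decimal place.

k = ln2/t½ = ln2/39 ≈ 0.017773 h⁻¹; fraction remaining f = e^(−kτ) = e^(−0.017773×111) ≈ 0.1391.
At steady state, accumulation factor R = 1/(1 − e^(−kτ)) ≈ 1.1616.
Each bolus raises the concentration by D/Vd = 1511/103 ≈ 14.670 μg/mL.
Steady-state peak Cmax,ss = C₀·R ≈ 14.670 × 1.1616 ≈ 17.041 μg/mL.
Peak 17.0 μg/mL vs MTC 18 μg/mL: below toxic threshold.

17.0 μg/mL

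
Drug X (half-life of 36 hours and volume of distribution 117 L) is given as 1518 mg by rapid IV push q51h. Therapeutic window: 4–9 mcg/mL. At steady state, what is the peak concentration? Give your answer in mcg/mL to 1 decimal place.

20.7 mcg/mL

τ/t½ = 51/36 ≈ 1.4167, so fraction remaining f = (1/2)^(51/36) ≈ 0.3746.
Accumulation ratio R = 1/(1 − f) ≈ 1/0.6254 ≈ 1.5990.
Each bolus raises the concentration by D/Vd = 1518/117 ≈ 12.974 mcg/mL.
Steady-state peak Cmax,ss = C₀·R ≈ 12.974 × 1.5990 ≈ 20.745 mcg/mL.
Peak 20.7 mcg/mL vs MTC 9 mcg/mL: exceeds toxic threshold.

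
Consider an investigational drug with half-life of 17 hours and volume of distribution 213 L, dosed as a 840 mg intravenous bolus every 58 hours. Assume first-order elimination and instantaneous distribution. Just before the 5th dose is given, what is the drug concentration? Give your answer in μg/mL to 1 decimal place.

0.4 μg/mL

f = (1/2)^(τ/t½) = (1/2)^(58/17) ≈ 0.0940.
C₀ = D/Vd = 840/213 ≈ 3.944 μg/mL.
Before the 5th dose, 4 doses have been given. Superposition: Cmin = C₀·(f + f² + … + f^4).
≈ 3.944 × (0.0940 + 0.0088 + 0.0008 + 0.0001) ≈ 3.944 × 0.1037 ≈ 0.409 μg/mL.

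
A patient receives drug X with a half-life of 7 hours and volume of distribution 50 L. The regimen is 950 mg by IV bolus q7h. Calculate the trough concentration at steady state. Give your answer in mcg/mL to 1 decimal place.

The dosing interval is 1 half-life, so f = 2^(−1) = 0.5.
Accumulation ratio R = 1/(1 − f) = 1/0.5 = 2/1.
Single-dose peak C₀ = D/Vd = 950/50 = 19 mcg/mL.
Steady-state peak Cmax,ss = C₀·R = 19 × 2/1 ≈ 38.000 mcg/mL.
Steady-state trough Cmin,ss = Cmax,ss·f ≈ 38.000 × 0.5 ≈ 19.000 mcg/mL.

19.0 mcg/mL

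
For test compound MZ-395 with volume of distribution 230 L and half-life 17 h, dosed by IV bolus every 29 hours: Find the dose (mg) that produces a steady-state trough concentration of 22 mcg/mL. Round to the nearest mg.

11447 mg

τ/t½ = 29/17 ≈ 1.7059, so f = (1/2)^(29/17) ≈ 0.306534.
Cmin,ss = (D/Vd)·f/(1−f), so D = Cmin,ss·Vd·(1−f)/f.
D = 22 × 230 × (1−f)/f ≈ 22 × 230 × 2.26228 ≈ 11447.14 mg.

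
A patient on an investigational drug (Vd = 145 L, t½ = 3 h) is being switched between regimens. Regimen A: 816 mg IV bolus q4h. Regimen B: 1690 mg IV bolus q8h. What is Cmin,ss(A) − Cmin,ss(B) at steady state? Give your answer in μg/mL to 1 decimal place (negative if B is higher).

Regimen A: f = (1/2)^(4/3) ≈ 0.3969; Cmin,ss = (816/145)·f/(1−f) ≈ 3.704 μg/mL.
Regimen B: f = (1/2)^(8/3) ≈ 0.1575; Cmin,ss = (1690/145)·f/(1−f) ≈ 2.179 μg/mL.
Difference ≈ 3.704 − 2.179 ≈ 1.525 μg/mL.

1.5 μg/mL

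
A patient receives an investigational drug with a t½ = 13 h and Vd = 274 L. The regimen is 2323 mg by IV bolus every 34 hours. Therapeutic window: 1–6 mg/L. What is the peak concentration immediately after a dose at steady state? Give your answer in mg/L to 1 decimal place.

10.1 mg/L

Over one 34-h interval, 34/13 ≈ 2.6154 half-lives elapse, leaving f ≈ 0.1632 of each dose.
At steady state, accumulation factor R = 1/(1 − e^(−kτ)) ≈ 1.1950.
Each bolus raises the concentration by D/Vd = 2323/274 ≈ 8.478 mg/L.
Steady-state peak Cmax,ss = C₀·R ≈ 8.478 × 1.1950 ≈ 10.131 mg/L.
Peak 10.1 mg/L vs MTC 6 mg/L: exceeds toxic threshold.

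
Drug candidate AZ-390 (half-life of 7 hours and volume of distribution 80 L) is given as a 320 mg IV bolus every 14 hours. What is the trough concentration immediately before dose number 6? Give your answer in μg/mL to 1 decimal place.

1.3 μg/mL

f = (1/2)^(τ/t½) = (1/2)^(14/7) ≈ 0.2500.
C₀ = D/Vd = 320/80 ≈ 4.000 μg/mL.
Before the 6th dose, 5 doses have been given. Superposition: Cmin = C₀·(f + f² + … + f^5).
≈ 4.000 × (0.2500 + 0.0625 + 0.0156 + 0.0039 + 0.0010) ≈ 4.000 × 0.3330 ≈ 1.332 μg/mL.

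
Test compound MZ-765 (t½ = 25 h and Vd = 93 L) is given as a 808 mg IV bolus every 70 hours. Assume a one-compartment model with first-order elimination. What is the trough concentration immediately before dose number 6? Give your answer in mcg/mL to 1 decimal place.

1.5 mcg/mL

f = (1/2)^(τ/t½) = (1/2)^(70/25) ≈ 0.1436.
C₀ = D/Vd = 808/93 ≈ 8.688 mcg/mL.
Before the 6th dose, 5 doses have been given. Superposition: Cmin = C₀·(f + f² + … + f^5).
≈ 8.688 × (0.1436 + 0.0206 + 0.0030 + 0.0004 + 0.0001) ≈ 8.688 × 0.1677 ≈ 1.457 mcg/mL.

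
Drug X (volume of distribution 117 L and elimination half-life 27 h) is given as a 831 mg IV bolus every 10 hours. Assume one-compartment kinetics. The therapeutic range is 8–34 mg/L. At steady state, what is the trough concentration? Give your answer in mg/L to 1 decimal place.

k = ln2/t½ = ln2/27 ≈ 0.025672 h⁻¹; fraction remaining f = e^(−kτ) = e^(−0.025672×10) ≈ 0.7736.
Single-dose peak C₀ = D/Vd = 831/117 ≈ 7.103 mg/L.
Steady-state trough Cmin,ss = C₀·f/(1−f) ≈ 7.103 × 0.7736/0.2264 ≈ 24.271 mg/L.
Trough 24.3 mg/L vs MEC 8 mg/L: adequate.

24.3 mg/L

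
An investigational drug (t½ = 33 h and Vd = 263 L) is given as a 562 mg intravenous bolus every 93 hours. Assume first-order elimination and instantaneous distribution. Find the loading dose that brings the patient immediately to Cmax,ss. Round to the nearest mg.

655 mg

f = (1/2)^(93/33) ≈ 0.141789; accumulation ratio R = 1/(1−f) ≈ 1.16521.
Loading dose to hit Cmax,ss on first dose: D_load = D_maint·R ≈ 562 × 1.16521 ≈ 654.85 mg.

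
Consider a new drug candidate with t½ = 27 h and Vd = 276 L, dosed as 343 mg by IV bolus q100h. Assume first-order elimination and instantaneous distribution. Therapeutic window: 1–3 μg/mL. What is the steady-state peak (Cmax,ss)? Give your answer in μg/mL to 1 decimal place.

Over one 100-h interval, 100/27 ≈ 3.7037 half-lives elapse, leaving f ≈ 0.0767 of each dose.
Accumulation ratio R = 1/(1 − f) ≈ 1/0.9233 ≈ 1.0831.
Each bolus raises the concentration by D/Vd = 343/276 ≈ 1.243 μg/mL.
Cmax,ss = C₀/(1 − f) ≈ 1.243/0.9233 ≈ 1.346 μg/mL.
Peak 1.3 μg/mL vs MTC 3 μg/mL: below toxic threshold.

1.3 μg/mL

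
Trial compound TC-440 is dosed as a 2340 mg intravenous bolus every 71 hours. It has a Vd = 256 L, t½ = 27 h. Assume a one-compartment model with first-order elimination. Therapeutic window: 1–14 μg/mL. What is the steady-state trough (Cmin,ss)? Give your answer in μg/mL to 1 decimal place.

1.8 μg/mL

k = ln2/t½ = ln2/27 ≈ 0.025672 h⁻¹; fraction remaining f = e^(−kτ) = e^(−0.025672×71) ≈ 0.1616.
Accumulation ratio R = 1/(1 − f) ≈ 1/0.8384 ≈ 1.1927.
Single-dose peak C₀ = D/Vd = 2340/256 ≈ 9.141 μg/mL.
Cmax,ss = C₀/(1 − f) ≈ 9.141/0.8384 ≈ 10.903 μg/mL.
One interval later, Cmin,ss = Cmax,ss·e^(−kτ) ≈ 10.903 × 0.1616 ≈ 1.762 μg/mL.
Trough 1.8 μg/mL vs MEC 1 μg/mL: adequate.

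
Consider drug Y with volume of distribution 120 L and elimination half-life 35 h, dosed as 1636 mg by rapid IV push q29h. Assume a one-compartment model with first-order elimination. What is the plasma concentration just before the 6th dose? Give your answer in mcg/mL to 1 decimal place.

f = (1/2)^(τ/t½) = (1/2)^(29/35) ≈ 0.5631.
C₀ = D/Vd = 1636/120 ≈ 13.633 mcg/mL.
Before the 6th dose, 5 doses have been given. Superposition: Cmin = C₀·(f + f² + … + f^5).
≈ 13.633 × (0.5631 + 0.3171 + 0.1785 + 0.1005 + 0.0566) ≈ 13.633 × 1.2158 ≈ 16.575 mcg/mL.

16.6 mcg/mL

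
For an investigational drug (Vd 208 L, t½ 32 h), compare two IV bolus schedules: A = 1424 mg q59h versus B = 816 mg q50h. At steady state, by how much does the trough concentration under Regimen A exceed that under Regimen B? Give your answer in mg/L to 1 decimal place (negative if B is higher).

0.6 mg/L

Regimen A: f = (1/2)^(59/32) ≈ 0.2786; Cmin,ss = (1424/208)·f/(1−f) ≈ 2.644 mg/L.
Regimen B: f = (1/2)^(50/32) ≈ 0.3386; Cmin,ss = (816/208)·f/(1−f) ≈ 2.008 mg/L.
Difference ≈ 2.644 − 2.008 ≈ 0.636 mg/L.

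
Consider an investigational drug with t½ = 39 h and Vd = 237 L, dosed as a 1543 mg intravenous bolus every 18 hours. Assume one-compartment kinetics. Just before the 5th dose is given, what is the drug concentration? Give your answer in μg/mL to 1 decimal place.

12.5 μg/mL

f = (1/2)^(τ/t½) = (1/2)^(18/39) ≈ 0.7262.
C₀ = D/Vd = 1543/237 ≈ 6.511 μg/mL.
Before the 5th dose, 4 doses have been given. Superposition: Cmin = C₀·(f + f² + … + f^4).
≈ 6.511 × (0.7262 + 0.5274 + 0.3830 + 0.2781) ≈ 6.511 × 1.9147 ≈ 12.467 μg/mL.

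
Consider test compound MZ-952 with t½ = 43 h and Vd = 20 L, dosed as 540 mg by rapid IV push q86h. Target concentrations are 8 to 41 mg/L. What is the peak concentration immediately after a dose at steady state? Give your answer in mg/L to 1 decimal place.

36.0 mg/L

τ = 86 h = 2 half-lives, so f = (1/2)^2 = 0.25.
Accumulation ratio R = 1/(1 − f) = 1/0.75 = 4/3.
Single-dose peak C₀ = D/Vd = 540/20 = 27 mg/L.
Steady-state peak Cmax,ss = C₀·R = 27 × 4/3 ≈ 36.000 mg/L.
Peak 36.0 mg/L vs MTC 41 mg/L: below toxic threshold.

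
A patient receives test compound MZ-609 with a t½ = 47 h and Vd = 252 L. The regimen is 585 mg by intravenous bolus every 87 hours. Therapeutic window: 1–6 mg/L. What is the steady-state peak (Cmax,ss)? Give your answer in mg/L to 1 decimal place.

3.2 mg/L

Over one 87-h interval, 87/47 ≈ 1.8511 half-lives elapse, leaving f ≈ 0.2772 of each dose.
At steady state, accumulation factor R = 1/(1 − e^(−kτ)) ≈ 1.3835.
Single-dose peak C₀ = D/Vd = 585/252 ≈ 2.321 mg/L.
Cmax,ss = C₀/(1 − f) ≈ 2.321/0.7228 ≈ 3.211 mg/L.
Peak 3.2 mg/L vs MTC 6 mg/L: below toxic threshold.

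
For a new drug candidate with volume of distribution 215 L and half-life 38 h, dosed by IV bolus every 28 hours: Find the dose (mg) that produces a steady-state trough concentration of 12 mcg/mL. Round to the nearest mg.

1720 mg

τ/t½ = 28/38 ≈ 0.73684, so f = (1/2)^(28/38) ≈ 0.600051.
Cmin,ss = (D/Vd)·f/(1−f), so D = Cmin,ss·Vd·(1−f)/f.
D = 12 × 215 × (1−f)/f ≈ 12 × 215 × 0.66653 ≈ 1719.65 mg.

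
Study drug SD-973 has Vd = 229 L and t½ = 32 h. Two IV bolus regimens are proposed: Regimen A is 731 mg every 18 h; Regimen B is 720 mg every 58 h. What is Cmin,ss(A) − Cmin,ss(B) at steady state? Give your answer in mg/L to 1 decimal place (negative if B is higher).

5.4 mg/L

Regimen A: f = (1/2)^(18/32) ≈ 0.6771; Cmin,ss = (731/229)·f/(1−f) ≈ 6.694 mg/L.
Regimen B: f = (1/2)^(58/32) ≈ 0.2847; Cmin,ss = (720/229)·f/(1−f) ≈ 1.251 mg/L.
Difference ≈ 6.694 − 1.251 ≈ 5.443 mg/L.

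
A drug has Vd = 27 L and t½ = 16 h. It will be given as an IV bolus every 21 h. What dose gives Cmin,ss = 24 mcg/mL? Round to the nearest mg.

τ/t½ = 21/16 ≈ 1.3125, so f = (1/2)^(21/16) ≈ 0.402623.
Cmin,ss = (D/Vd)·f/(1−f), so D = Cmin,ss·Vd·(1−f)/f.
D = 24 × 27 × (1−f)/f ≈ 24 × 27 × 1.48371 ≈ 961.44 mg.

961 mg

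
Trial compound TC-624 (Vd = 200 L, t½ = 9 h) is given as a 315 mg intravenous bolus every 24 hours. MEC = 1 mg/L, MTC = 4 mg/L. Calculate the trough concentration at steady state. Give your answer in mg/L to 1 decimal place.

0.3 mg/L

k = ln2/t½ = ln2/9 ≈ 0.077016 h⁻¹; fraction remaining f = e^(−kτ) = e^(−0.077016×24) ≈ 0.1575.
Accumulation ratio R = 1/(1 − f) ≈ 1/0.8425 ≈ 1.1869.
Each bolus raises the concentration by D/Vd = 315/200 ≈ 1.575 mg/L.
Cmax,ss = C₀/(1 − f) ≈ 1.575/0.8425 ≈ 1.869 mg/L.
Steady-state trough Cmin,ss = Cmax,ss·f ≈ 1.869 × 0.1575 ≈ 0.294 mg/L.
Trough 0.3 mg/L vs MEC 1 mg/L: subtherapeutic.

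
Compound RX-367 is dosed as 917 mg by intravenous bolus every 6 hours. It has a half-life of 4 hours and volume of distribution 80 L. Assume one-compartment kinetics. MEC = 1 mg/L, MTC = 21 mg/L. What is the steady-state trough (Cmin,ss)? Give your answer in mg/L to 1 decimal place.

6.3 mg/L

k = ln2/t½ = ln2/4 ≈ 0.173287 h⁻¹; fraction remaining f = e^(−kτ) = e^(−0.173287×6) ≈ 0.3536.
Accumulation ratio R = 1/(1 − f) ≈ 1/0.6464 ≈ 1.5470.
Each bolus raises the concentration by D/Vd = 917/80 ≈ 11.463 mg/L.
Cmax,ss = C₀/(1 − f) ≈ 11.463/0.6464 ≈ 17.734 mg/L.
One interval later, Cmin,ss = Cmax,ss·e^(−kτ) ≈ 17.734 × 0.3536 ≈ 6.271 mg/L.
Trough 6.3 mg/L vs MEC 1 mg/L: adequate.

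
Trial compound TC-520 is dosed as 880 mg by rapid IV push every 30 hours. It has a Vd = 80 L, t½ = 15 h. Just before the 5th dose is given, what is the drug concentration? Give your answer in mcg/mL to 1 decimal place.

f = (1/2)^(τ/t½) = (1/2)^(30/15) ≈ 0.2500.
C₀ = D/Vd = 880/80 ≈ 11.000 mcg/mL.
Before the 5th dose, 4 doses have been given. Superposition: Cmin = C₀·(f + f² + … + f^4).
≈ 11.000 × (0.2500 + 0.0625 + 0.0156 + 0.0039) ≈ 11.000 × 0.3320 ≈ 3.652 mcg/mL.

3.7 mcg/mL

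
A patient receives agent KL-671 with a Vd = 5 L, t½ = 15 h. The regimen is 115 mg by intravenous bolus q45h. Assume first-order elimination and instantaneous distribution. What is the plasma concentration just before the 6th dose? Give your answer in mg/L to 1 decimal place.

f = (1/2)^(τ/t½) = (1/2)^(45/15) ≈ 0.1250.
C₀ = D/Vd = 115/5 ≈ 23.000 mg/L.
Before the 6th dose, 5 doses have been given. Superposition: Cmin = C₀·(f + f² + … + f^5).
≈ 23.000 × (0.1250 + 0.0156 + 0.0020 + 0.0002 + 0.0000) ≈ 23.000 × 0.1428 ≈ 3.284 mg/L.

3.3 mg/L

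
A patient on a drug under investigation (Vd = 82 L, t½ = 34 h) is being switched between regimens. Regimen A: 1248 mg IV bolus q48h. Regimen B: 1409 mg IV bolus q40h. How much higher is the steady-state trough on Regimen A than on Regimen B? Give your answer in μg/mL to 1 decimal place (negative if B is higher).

-4.5 μg/mL

Regimen A: f = (1/2)^(48/34) ≈ 0.3759; Cmin,ss = (1248/82)·f/(1−f) ≈ 9.167 μg/mL.
Regimen B: f = (1/2)^(40/34) ≈ 0.4424; Cmin,ss = (1409/82)·f/(1−f) ≈ 13.633 μg/mL.
Difference ≈ 9.167 − 13.633 ≈ -4.466 μg/mL.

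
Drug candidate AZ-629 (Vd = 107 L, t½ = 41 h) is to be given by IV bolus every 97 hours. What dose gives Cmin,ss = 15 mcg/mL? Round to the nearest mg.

τ/t½ = 97/41 ≈ 2.3659, so f = (1/2)^(97/41) ≈ 0.194002.
Cmin,ss = (D/Vd)·f/(1−f), so D = Cmin,ss·Vd·(1−f)/f.
D = 15 × 107 × (1−f)/f ≈ 15 × 107 × 4.15459 ≈ 6668.12 mg.

6668 mg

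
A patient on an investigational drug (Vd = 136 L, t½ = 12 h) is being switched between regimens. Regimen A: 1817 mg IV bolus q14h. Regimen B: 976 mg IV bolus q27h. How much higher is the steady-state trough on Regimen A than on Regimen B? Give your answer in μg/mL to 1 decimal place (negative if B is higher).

8.8 μg/mL

Regimen A: f = (1/2)^(14/12) ≈ 0.4454; Cmin,ss = (1817/136)·f/(1−f) ≈ 10.730 μg/mL.
Regimen B: f = (1/2)^(27/12) ≈ 0.2102; Cmin,ss = (976/136)·f/(1−f) ≈ 1.910 μg/mL.
Difference ≈ 10.730 − 1.910 ≈ 8.820 μg/mL.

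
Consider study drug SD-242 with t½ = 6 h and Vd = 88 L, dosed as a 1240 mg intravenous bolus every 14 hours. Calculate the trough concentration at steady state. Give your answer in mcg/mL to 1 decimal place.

k = ln2/t½ = ln2/6 ≈ 0.115525 h⁻¹; fraction remaining f = e^(−kτ) = e^(−0.115525×14) ≈ 0.1984.
At steady state, accumulation factor R = 1/(1 − e^(−kτ)) ≈ 1.2475.
Each bolus raises the concentration by D/Vd = 1240/88 ≈ 14.091 mcg/mL.
Steady-state peak Cmax,ss = C₀·R ≈ 14.091 × 1.2475 ≈ 17.579 mcg/mL.
Steady-state trough Cmin,ss = Cmax,ss·f ≈ 17.579 × 0.1984 ≈ 3.488 mcg/mL.

3.5 mcg/mL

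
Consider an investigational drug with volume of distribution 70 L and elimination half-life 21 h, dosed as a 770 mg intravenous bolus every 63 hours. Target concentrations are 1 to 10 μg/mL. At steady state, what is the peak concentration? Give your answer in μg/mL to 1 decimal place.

τ = 63 h = 3 half-lives, so f = (1/2)^3 = 0.125.
Accumulation ratio R = 1/(1 − f) = 1/0.875 = 8/7.
Single-dose peak C₀ = D/Vd = 770/70 = 11 μg/mL.
Steady-state peak Cmax,ss = C₀·R = 11 × 8/7 ≈ 12.571 μg/mL.
Peak 12.6 μg/mL vs MTC 10 μg/mL: exceeds toxic threshold.

12.6 μg/mL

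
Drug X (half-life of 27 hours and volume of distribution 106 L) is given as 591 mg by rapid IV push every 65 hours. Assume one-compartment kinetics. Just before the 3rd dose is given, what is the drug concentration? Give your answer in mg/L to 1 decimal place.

1.2 mg/L

f = (1/2)^(τ/t½) = (1/2)^(65/27) ≈ 0.1885.
C₀ = D/Vd = 591/106 ≈ 5.575 mg/L.
Before the 3rd dose, 2 doses have been given. Superposition: Cmin = C₀·(f + f²).
≈ 5.575 × (0.1885 + 0.0355) ≈ 5.575 × 0.2240 ≈ 1.249 mg/L.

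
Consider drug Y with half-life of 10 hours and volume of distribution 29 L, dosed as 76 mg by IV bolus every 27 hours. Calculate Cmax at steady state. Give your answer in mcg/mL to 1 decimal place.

3.1 mcg/mL

k = ln2/t½ = ln2/10 ≈ 0.069315 h⁻¹; fraction remaining f = e^(−kτ) = e^(−0.069315×27) ≈ 0.1539.
At steady state, accumulation factor R = 1/(1 − e^(−kτ)) ≈ 1.1819.
Each bolus raises the concentration by D/Vd = 76/29 ≈ 2.621 mcg/mL.
Cmax,ss = C₀/(1 − f) ≈ 2.621/0.8461 ≈ 3.098 mcg/mL.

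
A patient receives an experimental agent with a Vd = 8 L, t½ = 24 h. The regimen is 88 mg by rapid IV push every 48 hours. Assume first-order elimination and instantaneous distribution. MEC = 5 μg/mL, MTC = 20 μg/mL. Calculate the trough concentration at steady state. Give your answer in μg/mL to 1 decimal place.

3.7 μg/mL

τ = 48 h = 2 half-lives, so f = (1/2)^2 = 0.25.
At steady state, R = 1/(1 − 0.25) = 4/3.
Single-dose peak C₀ = D/Vd = 88/8 = 11 μg/mL.
Steady-state peak Cmax,ss = C₀·R = 11 × 4/3 ≈ 14.667 μg/mL.
Steady-state trough Cmin,ss = Cmax,ss·f ≈ 14.667 × 0.25 ≈ 3.667 μg/mL.
Trough 3.7 μg/mL vs MEC 5 μg/mL: subtherapeutic.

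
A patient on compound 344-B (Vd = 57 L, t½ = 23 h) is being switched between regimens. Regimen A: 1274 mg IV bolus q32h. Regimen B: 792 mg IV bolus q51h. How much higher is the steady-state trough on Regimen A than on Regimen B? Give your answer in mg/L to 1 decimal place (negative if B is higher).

10.0 mg/L

Regimen A: f = (1/2)^(32/23) ≈ 0.3812; Cmin,ss = (1274/57)·f/(1−f) ≈ 13.769 mg/L.
Regimen B: f = (1/2)^(51/23) ≈ 0.2150; Cmin,ss = (792/57)·f/(1−f) ≈ 3.806 mg/L.
Difference ≈ 13.769 − 3.806 ≈ 9.963 mg/L.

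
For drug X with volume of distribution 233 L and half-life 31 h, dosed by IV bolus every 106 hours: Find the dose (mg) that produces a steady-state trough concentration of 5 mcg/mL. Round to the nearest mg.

11299 mg

τ/t½ = 106/31 ≈ 3.4194, so f = (1/2)^(106/31) ≈ 0.093470.
Cmin,ss = (D/Vd)·f/(1−f), so D = Cmin,ss·Vd·(1−f)/f.
D = 5 × 233 × (1−f)/f ≈ 5 × 233 × 9.69862 ≈ 11298.89 mg.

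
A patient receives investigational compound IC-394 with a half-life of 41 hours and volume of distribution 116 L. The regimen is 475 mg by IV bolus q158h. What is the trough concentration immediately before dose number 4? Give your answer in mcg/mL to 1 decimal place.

f = (1/2)^(τ/t½) = (1/2)^(158/41) ≈ 0.0692.
C₀ = D/Vd = 475/116 ≈ 4.095 mcg/mL.
Before the 4th dose, 3 doses have been given. Superposition: Cmin = C₀·(f + f² + … + f^3).
≈ 4.095 × (0.0692 + 0.0048 + 0.0003) ≈ 4.095 × 0.0743 ≈ 0.304 mcg/mL.

0.3 mcg/mL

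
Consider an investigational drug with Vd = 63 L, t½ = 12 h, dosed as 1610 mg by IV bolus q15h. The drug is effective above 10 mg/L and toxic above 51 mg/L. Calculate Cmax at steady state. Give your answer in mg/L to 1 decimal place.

k = ln2/t½ = ln2/12 ≈ 0.057762 h⁻¹; fraction remaining f = e^(−kτ) = e^(−0.057762×15) ≈ 0.4204.
At steady state, accumulation factor R = 1/(1 − e^(−kτ)) ≈ 1.7253.
Single-dose peak C₀ = D/Vd = 1610/63 ≈ 25.556 mg/L.
Cmax,ss = C₀/(1 − f) ≈ 25.556/0.5796 ≈ 44.092 mg/L.
Peak 44.1 mg/L vs MTC 51 mg/L: below toxic threshold.

44.1 mg/L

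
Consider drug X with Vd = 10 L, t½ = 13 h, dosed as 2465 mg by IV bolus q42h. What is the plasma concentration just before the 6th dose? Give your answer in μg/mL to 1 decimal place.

f = (1/2)^(τ/t½) = (1/2)^(42/13) ≈ 0.1065.
C₀ = D/Vd = 2465/10 ≈ 246.500 μg/mL.
Before the 6th dose, 5 doses have been given. Superposition: Cmin = C₀·(f + f² + … + f^5).
≈ 246.500 × (0.1065 + 0.0113 + 0.0012 + 0.0001 + 0.0000) ≈ 246.500 × 0.1191 ≈ 29.358 μg/mL.

29.4 μg/mL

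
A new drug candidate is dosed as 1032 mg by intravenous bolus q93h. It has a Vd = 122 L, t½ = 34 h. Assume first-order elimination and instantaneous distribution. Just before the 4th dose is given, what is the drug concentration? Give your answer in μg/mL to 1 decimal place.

1.5 μg/mL

f = (1/2)^(τ/t½) = (1/2)^(93/34) ≈ 0.1502.
C₀ = D/Vd = 1032/122 ≈ 8.459 μg/mL.
Before the 4th dose, 3 doses have been given. Superposition: Cmin = C₀·(f + f² + … + f^3).
≈ 8.459 × (0.1502 + 0.0226 + 0.0034) ≈ 8.459 × 0.1762 ≈ 1.490 μg/mL.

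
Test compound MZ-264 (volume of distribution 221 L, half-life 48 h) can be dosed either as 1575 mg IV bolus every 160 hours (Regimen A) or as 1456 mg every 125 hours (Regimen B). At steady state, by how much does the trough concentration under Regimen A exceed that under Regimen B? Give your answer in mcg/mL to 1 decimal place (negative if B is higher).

Regimen A: f = (1/2)^(160/48) ≈ 0.0992; Cmin,ss = (1575/221)·f/(1−f) ≈ 0.785 mcg/mL.
Regimen B: f = (1/2)^(125/48) ≈ 0.1645; Cmin,ss = (1456/221)·f/(1−f) ≈ 1.297 mcg/mL.
Difference ≈ 0.785 − 1.297 ≈ -0.512 mcg/mL.

-0.5 mcg/mL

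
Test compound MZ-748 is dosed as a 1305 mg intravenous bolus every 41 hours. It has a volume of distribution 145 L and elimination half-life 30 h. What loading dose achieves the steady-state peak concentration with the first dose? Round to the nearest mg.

f = (1/2)^(41/30) ≈ 0.387786; accumulation ratio R = 1/(1−f) ≈ 1.63342.
Loading dose to hit Cmax,ss on first dose: D_load = D_maint·R ≈ 1305 × 1.63342 ≈ 2131.61 mg.

2132 mg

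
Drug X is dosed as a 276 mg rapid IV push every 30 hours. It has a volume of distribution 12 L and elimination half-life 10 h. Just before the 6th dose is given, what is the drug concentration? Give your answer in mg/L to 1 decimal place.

f = (1/2)^(τ/t½) = (1/2)^(30/10) ≈ 0.1250.
C₀ = D/Vd = 276/12 ≈ 23.000 mg/L.
Before the 6th dose, 5 doses have been given. Superposition: Cmin = C₀·(f + f² + … + f^5).
≈ 23.000 × (0.1250 + 0.0156 + 0.0020 + 0.0002 + 0.0000) ≈ 23.000 × 0.1428 ≈ 3.284 mg/L.

3.3 mg/L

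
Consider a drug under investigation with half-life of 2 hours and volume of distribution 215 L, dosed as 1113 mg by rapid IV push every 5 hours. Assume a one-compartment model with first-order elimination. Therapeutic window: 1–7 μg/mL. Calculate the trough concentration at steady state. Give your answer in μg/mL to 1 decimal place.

1.1 μg/mL

Over one 5-h interval, 5/2 ≈ 2.5 half-lives elapse, leaving f ≈ 0.1768 of each dose.
Single-dose peak C₀ = D/Vd = 1113/215 ≈ 5.177 μg/mL.
Steady-state trough Cmin,ss = C₀·f/(1−f) ≈ 5.177 × 0.1768/0.8232 ≈ 1.112 μg/mL.
Trough 1.1 μg/mL vs MEC 1 μg/mL: adequate.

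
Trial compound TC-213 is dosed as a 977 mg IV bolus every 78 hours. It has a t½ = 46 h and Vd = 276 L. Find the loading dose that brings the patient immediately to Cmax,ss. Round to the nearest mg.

1413 mg

f = (1/2)^(78/46) ≈ 0.308715; accumulation ratio R = 1/(1−f) ≈ 1.44658.
Loading dose to hit Cmax,ss on first dose: D_load = D_maint·R ≈ 977 × 1.44658 ≈ 1413.31 mg.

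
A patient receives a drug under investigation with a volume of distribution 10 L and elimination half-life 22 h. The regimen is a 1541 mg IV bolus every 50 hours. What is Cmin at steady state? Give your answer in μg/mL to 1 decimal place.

k = ln2/t½ = ln2/22 ≈ 0.031507 h⁻¹; fraction remaining f = e^(−kτ) = e^(−0.031507×50) ≈ 0.2069.
Single-dose peak C₀ = D/Vd = 1541/10 ≈ 154.100 μg/mL.
Steady-state trough Cmin,ss = C₀·f/(1−f) ≈ 154.100 × 0.2069/0.7931 ≈ 40.201 μg/mL.

40.2 μg/mL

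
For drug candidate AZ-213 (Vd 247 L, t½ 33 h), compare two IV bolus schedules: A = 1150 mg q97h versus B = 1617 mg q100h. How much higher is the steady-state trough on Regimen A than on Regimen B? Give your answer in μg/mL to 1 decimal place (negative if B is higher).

-0.2 μg/mL

Regimen A: f = (1/2)^(97/33) ≈ 0.1304; Cmin,ss = (1150/247)·f/(1−f) ≈ 0.698 μg/mL.
Regimen B: f = (1/2)^(100/33) ≈ 0.1224; Cmin,ss = (1617/247)·f/(1−f) ≈ 0.913 μg/mL.
Difference ≈ 0.698 − 0.913 ≈ -0.215 μg/mL.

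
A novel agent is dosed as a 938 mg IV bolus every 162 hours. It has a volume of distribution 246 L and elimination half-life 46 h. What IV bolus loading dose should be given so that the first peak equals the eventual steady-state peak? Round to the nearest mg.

f = (1/2)^(162/46) ≈ 0.087066; accumulation ratio R = 1/(1−f) ≈ 1.09537.
Loading dose to hit Cmax,ss on first dose: D_load = D_maint·R ≈ 938 × 1.09537 ≈ 1027.46 mg.

1027 mg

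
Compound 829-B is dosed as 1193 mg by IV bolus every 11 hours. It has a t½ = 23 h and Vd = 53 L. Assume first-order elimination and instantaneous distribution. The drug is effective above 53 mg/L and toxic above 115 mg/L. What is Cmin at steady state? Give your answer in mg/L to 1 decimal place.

57.3 mg/L

τ/t½ = 11/23 ≈ 0.47826, so fraction remaining f = (1/2)^(11/23) ≈ 0.7178.
Accumulation ratio R = 1/(1 − f) ≈ 1/0.2822 ≈ 3.5436.
Each bolus raises the concentration by D/Vd = 1193/53 ≈ 22.509 mg/L.
Steady-state peak Cmax,ss = C₀·R ≈ 22.509 × 3.5436 ≈ 79.763 mg/L.
Steady-state trough Cmin,ss = Cmax,ss·f ≈ 79.763 × 0.7178 ≈ 57.254 mg/L.
Trough 57.3 mg/L vs MEC 53 mg/L: adequate.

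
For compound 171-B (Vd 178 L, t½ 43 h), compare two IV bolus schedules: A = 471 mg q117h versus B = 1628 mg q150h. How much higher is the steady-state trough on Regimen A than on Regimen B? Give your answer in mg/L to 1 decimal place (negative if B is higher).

Regimen A: f = (1/2)^(117/43) ≈ 0.1517; Cmin,ss = (471/178)·f/(1−f) ≈ 0.473 mg/L.
Regimen B: f = (1/2)^(150/43) ≈ 0.0891; Cmin,ss = (1628/178)·f/(1−f) ≈ 0.895 mg/L.
Difference ≈ 0.473 − 0.895 ≈ -0.422 mg/L.

-0.4 mg/L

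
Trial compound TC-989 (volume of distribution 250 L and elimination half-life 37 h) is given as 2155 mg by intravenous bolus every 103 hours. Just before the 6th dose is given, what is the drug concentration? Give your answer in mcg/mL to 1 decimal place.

1.5 mcg/mL

f = (1/2)^(τ/t½) = (1/2)^(103/37) ≈ 0.1452.
C₀ = D/Vd = 2155/250 ≈ 8.620 mcg/mL.
Before the 6th dose, 5 doses have been given. Superposition: Cmin = C₀·(f + f² + … + f^5).
≈ 8.620 × (0.1452 + 0.0211 + 0.0031 + 0.0004 + 0.0001) ≈ 8.620 × 0.1699 ≈ 1.465 mcg/mL.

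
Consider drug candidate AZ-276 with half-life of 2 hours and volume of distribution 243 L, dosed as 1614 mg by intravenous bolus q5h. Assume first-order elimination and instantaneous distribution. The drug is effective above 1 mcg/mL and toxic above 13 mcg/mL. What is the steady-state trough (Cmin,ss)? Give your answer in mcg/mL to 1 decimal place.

k = ln2/t½ = ln2/2 ≈ 0.346574 h⁻¹; fraction remaining f = e^(−kτ) = e^(−0.346574×5) ≈ 0.1768.
Accumulation ratio R = 1/(1 − f) ≈ 1/0.8232 ≈ 1.2148.
Each bolus raises the concentration by D/Vd = 1614/243 ≈ 6.642 mcg/mL.
Steady-state peak Cmax,ss = C₀·R ≈ 6.642 × 1.2148 ≈ 8.069 mcg/mL.
One interval later, Cmin,ss = Cmax,ss·e^(−kτ) ≈ 8.069 × 0.1768 ≈ 1.427 mcg/mL.
Trough 1.4 mcg/mL vs MEC 1 mcg/mL: adequate.

1.4 mcg/mL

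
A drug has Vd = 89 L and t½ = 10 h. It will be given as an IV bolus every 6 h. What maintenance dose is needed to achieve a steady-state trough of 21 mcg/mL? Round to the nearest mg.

τ/t½ = 6/10 ≈ 0.6, so f = (1/2)^(6/10) ≈ 0.659754.
Cmin,ss = (D/Vd)·f/(1−f), so D = Cmin,ss·Vd·(1−f)/f.
D = 21 × 89 × (1−f)/f ≈ 21 × 89 × 0.51572 ≈ 963.88 mg.

964 mg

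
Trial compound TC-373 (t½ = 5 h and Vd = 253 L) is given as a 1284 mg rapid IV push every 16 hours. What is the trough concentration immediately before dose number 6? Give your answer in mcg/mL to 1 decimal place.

f = (1/2)^(τ/t½) = (1/2)^(16/5) ≈ 0.1088.
C₀ = D/Vd = 1284/253 ≈ 5.075 mcg/mL.
Before the 6th dose, 5 doses have been given. Superposition: Cmin = C₀·(f + f² + … + f^5).
≈ 5.075 × (0.1088 + 0.0118 + 0.0013 + 0.0001 + 0.0000) ≈ 5.075 × 0.1220 ≈ 0.619 mcg/mL.

0.6 mcg/mL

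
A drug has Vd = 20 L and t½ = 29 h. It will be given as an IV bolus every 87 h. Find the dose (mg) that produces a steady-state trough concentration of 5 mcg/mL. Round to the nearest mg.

700 mg

τ/t½ = 87/29 ≈ 3, so f = (1/2)^(87/29) ≈ 0.125000.
Cmin,ss = (D/Vd)·f/(1−f), so D = Cmin,ss·Vd·(1−f)/f.
D = 5 × 20 × (1−f)/f ≈ 5 × 20 × 7.00000 ≈ 700.00 mg.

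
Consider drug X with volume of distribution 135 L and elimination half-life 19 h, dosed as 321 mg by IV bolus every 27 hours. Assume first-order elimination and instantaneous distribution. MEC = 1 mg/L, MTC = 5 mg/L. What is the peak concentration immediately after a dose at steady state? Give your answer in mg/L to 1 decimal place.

Over one 27-h interval, 27/19 ≈ 1.4211 half-lives elapse, leaving f ≈ 0.3734 of each dose.
At steady state, accumulation factor R = 1/(1 − e^(−kτ)) ≈ 1.5959.
Each bolus raises the concentration by D/Vd = 321/135 ≈ 2.378 mg/L.
Cmax,ss = C₀/(1 − f) ≈ 2.378/0.6266 ≈ 3.795 mg/L.
Peak 3.8 mg/L vs MTC 5 mg/L: below toxic threshold.

3.8 mg/L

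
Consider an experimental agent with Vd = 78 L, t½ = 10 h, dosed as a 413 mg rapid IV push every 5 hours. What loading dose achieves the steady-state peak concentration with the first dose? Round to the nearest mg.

1410 mg

f = (1/2)^(5/10) ≈ 0.707107; accumulation ratio R = 1/(1−f) ≈ 3.41422.
Loading dose to hit Cmax,ss on first dose: D_load = D_maint·R ≈ 413 × 3.41422 ≈ 1410.07 mg.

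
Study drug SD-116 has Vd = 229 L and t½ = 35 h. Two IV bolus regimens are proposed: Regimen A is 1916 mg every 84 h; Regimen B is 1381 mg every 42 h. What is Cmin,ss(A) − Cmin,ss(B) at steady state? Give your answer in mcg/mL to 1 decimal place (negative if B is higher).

Regimen A: f = (1/2)^(84/35) ≈ 0.1895; Cmin,ss = (1916/229)·f/(1−f) ≈ 1.956 mcg/mL.
Regimen B: f = (1/2)^(42/35) ≈ 0.4353; Cmin,ss = (1381/229)·f/(1−f) ≈ 4.649 mcg/mL.
Difference ≈ 1.956 − 4.649 ≈ -2.693 mcg/mL.

-2.7 mcg/mL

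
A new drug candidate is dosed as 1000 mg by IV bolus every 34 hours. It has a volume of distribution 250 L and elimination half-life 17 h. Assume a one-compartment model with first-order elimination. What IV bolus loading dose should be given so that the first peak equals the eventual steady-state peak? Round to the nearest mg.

1333 mg

f = (1/2)^(34/17) ≈ 0.250000; accumulation ratio R = 1/(1−f) ≈ 1.33333.
Loading dose to hit Cmax,ss on first dose: D_load = D_maint·R ≈ 1000 × 1.33333 ≈ 1333.33 mg.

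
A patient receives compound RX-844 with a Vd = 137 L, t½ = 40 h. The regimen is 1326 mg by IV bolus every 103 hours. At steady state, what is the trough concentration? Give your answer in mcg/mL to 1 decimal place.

2.0 mcg/mL

k = ln2/t½ = ln2/40 ≈ 0.017329 h⁻¹; fraction remaining f = e^(−kτ) = e^(−0.017329×103) ≈ 0.1678.
Accumulation ratio R = 1/(1 − f) ≈ 1/0.8322 ≈ 1.2016.
Single-dose peak C₀ = D/Vd = 1326/137 ≈ 9.679 mcg/mL.
Steady-state peak Cmax,ss = C₀·R ≈ 9.679 × 1.2016 ≈ 11.630 mcg/mL.
Steady-state trough Cmin,ss = Cmax,ss·f ≈ 11.630 × 0.1678 ≈ 1.952 mcg/mL.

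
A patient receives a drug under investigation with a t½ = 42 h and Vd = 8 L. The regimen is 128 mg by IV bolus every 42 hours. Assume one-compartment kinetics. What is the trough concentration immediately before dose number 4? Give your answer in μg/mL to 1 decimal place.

f = (1/2)^(τ/t½) = (1/2)^(42/42) ≈ 0.5000.
C₀ = D/Vd = 128/8 ≈ 16.000 μg/mL.
Before the 4th dose, 3 doses have been given. Superposition: Cmin = C₀·(f + f² + … + f^3).
≈ 16.000 × (0.5000 + 0.2500 + 0.1250) ≈ 16.000 × 0.8750 ≈ 14.000 μg/mL.

14.0 μg/mL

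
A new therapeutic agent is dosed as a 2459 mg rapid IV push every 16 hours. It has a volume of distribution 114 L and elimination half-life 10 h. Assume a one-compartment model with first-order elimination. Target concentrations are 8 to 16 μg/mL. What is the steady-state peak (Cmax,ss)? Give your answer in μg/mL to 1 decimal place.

32.2 μg/mL

Over one 16-h interval, 16/10 ≈ 1.6 half-lives elapse, leaving f ≈ 0.3299 of each dose.
Accumulation ratio R = 1/(1 − f) ≈ 1/0.6701 ≈ 1.4923.
Each bolus raises the concentration by D/Vd = 2459/114 ≈ 21.570 μg/mL.
Steady-state peak Cmax,ss = C₀·R ≈ 21.570 × 1.4923 ≈ 32.189 μg/mL.
Peak 32.2 μg/mL vs MTC 16 μg/mL: exceeds toxic threshold.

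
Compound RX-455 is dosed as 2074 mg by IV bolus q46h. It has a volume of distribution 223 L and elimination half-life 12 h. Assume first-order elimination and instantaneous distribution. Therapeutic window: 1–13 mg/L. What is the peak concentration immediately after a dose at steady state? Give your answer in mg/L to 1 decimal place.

k = ln2/t½ = ln2/12 ≈ 0.057762 h⁻¹; fraction remaining f = e^(−kτ) = e^(−0.057762×46) ≈ 0.0702.
Accumulation ratio R = 1/(1 − f) ≈ 1/0.9298 ≈ 1.0755.
Single-dose peak C₀ = D/Vd = 2074/223 ≈ 9.300 mg/L.
Steady-state peak Cmax,ss = C₀·R ≈ 9.300 × 1.0755 ≈ 10.002 mg/L.
Peak 10.0 mg/L vs MTC 13 mg/L: below toxic threshold.

10.0 mg/L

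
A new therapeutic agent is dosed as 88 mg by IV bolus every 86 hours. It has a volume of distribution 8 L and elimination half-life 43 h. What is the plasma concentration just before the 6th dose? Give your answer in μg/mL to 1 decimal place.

f = (1/2)^(τ/t½) = (1/2)^(86/43) ≈ 0.2500.
C₀ = D/Vd = 88/8 ≈ 11.000 μg/mL.
Before the 6th dose, 5 doses have been given. Superposition: Cmin = C₀·(f + f² + … + f^5).
≈ 11.000 × (0.2500 + 0.0625 + 0.0156 + 0.0039 + 0.0010) ≈ 11.000 × 0.3330 ≈ 3.663 μg/mL.

3.7 μg/mL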